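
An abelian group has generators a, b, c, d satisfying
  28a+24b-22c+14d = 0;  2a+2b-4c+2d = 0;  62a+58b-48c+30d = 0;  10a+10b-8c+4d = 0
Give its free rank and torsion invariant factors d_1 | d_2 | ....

Answer: M ≅ ℤ/2 ⊕ ℤ/2 ⊕ ℤ/6 ⊕ ℤ/12

Derivation:
rank_ℚ(R)=4; free=4−4=0
SNF(R) diag = [2, 2, 6, 12] → torsion [2, 2, 6, 12]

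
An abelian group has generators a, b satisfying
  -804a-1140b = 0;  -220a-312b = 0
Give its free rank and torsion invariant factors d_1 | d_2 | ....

rank_ℚ(R)=2; free=2−2=0
SNF(R) diag = [4, 12] → torsion [4, 12]

Answer: M ≅ ℤ/4 ⊕ ℤ/12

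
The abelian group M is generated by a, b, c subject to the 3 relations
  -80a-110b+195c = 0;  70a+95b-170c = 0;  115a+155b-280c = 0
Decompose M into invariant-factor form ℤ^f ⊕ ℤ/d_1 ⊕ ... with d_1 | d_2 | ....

Answer: M ≅ ℤ/5 ⊕ ℤ/5 ⊕ ℤ/5

Derivation:
rank_ℚ(R)=3; free=3−3=0
SNF(R) diag = [5, 5, 5] → torsion [5, 5, 5]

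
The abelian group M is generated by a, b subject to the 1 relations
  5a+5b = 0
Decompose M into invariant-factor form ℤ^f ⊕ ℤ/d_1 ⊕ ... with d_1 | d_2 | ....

Answer: M ≅ ℤ^1 ⊕ ℤ/5

Derivation:
rank_ℚ(R)=1; free=2−1=1
SNF(R) diag = [5] → torsion [5]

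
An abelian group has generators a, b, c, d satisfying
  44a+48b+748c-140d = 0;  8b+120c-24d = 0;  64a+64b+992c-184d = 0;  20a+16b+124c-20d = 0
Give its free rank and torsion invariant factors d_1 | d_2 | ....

rank_ℚ(R)=4; free=4−4=0
SNF(R) diag = [4, 8, 24, 24] → torsion [4, 8, 24, 24]

Answer: M ≅ ℤ/4 ⊕ ℤ/8 ⊕ ℤ/24 ⊕ ℤ/24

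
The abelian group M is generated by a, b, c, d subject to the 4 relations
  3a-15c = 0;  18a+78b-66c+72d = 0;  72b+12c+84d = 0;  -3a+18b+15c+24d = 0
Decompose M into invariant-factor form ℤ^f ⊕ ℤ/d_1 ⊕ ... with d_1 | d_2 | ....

rank_ℚ(R)=4; free=4−4=0
SNF(R) diag = [3, 6, 12, 24] → torsion [3, 6, 12, 24]

Answer: M ≅ ℤ/3 ⊕ ℤ/6 ⊕ ℤ/12 ⊕ ℤ/24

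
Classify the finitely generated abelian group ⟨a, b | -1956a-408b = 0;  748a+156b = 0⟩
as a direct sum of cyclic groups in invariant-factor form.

rank_ℚ(R)=2; free=2−2=0
SNF(R) diag = [4, 12] → torsion [4, 12]

Answer: M ≅ ℤ/4 ⊕ ℤ/12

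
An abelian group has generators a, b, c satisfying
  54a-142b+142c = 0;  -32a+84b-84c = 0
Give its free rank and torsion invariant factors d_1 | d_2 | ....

rank_ℚ(R)=2; free=3−2=1
SNF(R) diag = [2, 4] → torsion [2, 4]

Answer: M ≅ ℤ^1 ⊕ ℤ/2 ⊕ ℤ/4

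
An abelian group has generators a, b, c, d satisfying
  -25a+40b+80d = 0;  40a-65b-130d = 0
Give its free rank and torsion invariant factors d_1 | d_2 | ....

rank_ℚ(R)=2; free=4−2=2
SNF(R) diag = [5, 5] → torsion [5, 5]

Answer: M ≅ ℤ^2 ⊕ ℤ/5 ⊕ ℤ/5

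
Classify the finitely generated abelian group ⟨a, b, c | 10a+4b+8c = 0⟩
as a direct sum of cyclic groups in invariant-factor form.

Answer: M ≅ ℤ^2 ⊕ ℤ/2

Derivation:
rank_ℚ(R)=1; free=3−1=2
SNF(R) diag = [2] → torsion [2]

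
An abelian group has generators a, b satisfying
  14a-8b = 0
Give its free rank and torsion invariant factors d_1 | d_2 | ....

Answer: M ≅ ℤ^1 ⊕ ℤ/2

Derivation:
rank_ℚ(R)=1; free=2−1=1
SNF(R) diag = [2] → torsion [2]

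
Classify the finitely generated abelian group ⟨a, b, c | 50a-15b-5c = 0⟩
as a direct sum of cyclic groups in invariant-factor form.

Answer: M ≅ ℤ^2 ⊕ ℤ/5

Derivation:
rank_ℚ(R)=1; free=3−1=2
SNF(R) diag = [5] → torsion [5]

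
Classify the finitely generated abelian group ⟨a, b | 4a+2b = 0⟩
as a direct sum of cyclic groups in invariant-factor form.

rank_ℚ(R)=1; free=2−1=1
SNF(R) diag = [2] → torsion [2]

Answer: M ≅ ℤ^1 ⊕ ℤ/2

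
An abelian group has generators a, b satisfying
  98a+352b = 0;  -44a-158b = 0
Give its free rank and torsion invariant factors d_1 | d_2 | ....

rank_ℚ(R)=2; free=2−2=0
SNF(R) diag = [2, 2] → torsion [2, 2]

Answer: M ≅ ℤ/2 ⊕ ℤ/2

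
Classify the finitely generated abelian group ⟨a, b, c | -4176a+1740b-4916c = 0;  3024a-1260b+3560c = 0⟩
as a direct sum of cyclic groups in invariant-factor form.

rank_ℚ(R)=2; free=3−2=1
SNF(R) diag = [4, 12] → torsion [4, 12]

Answer: M ≅ ℤ^1 ⊕ ℤ/4 ⊕ ℤ/12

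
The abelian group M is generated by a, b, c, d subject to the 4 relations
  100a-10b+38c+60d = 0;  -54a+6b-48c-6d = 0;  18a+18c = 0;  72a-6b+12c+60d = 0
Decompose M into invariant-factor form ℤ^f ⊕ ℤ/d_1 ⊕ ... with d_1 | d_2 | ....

Answer: M ≅ ℤ/2 ⊕ ℤ/6 ⊕ ℤ/18 ⊕ ℤ/54

Derivation:
rank_ℚ(R)=4; free=4−4=0
SNF(R) diag = [2, 6, 18, 54] → torsion [2, 6, 18, 54]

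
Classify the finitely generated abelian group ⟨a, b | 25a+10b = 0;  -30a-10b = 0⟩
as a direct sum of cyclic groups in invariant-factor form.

rank_ℚ(R)=2; free=2−2=0
SNF(R) diag = [5, 10] → torsion [5, 10]

Answer: M ≅ ℤ/5 ⊕ ℤ/10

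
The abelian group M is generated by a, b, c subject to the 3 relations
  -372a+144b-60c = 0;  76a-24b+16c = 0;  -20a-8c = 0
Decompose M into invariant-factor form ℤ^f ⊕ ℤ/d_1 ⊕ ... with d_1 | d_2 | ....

rank_ℚ(R)=3; free=3−3=0
SNF(R) diag = [4, 12, 24] → torsion [4, 12, 24]

Answer: M ≅ ℤ/4 ⊕ ℤ/12 ⊕ ℤ/24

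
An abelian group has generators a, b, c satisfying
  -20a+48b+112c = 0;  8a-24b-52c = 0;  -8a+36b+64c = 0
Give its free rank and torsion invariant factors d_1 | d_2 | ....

rank_ℚ(R)=3; free=3−3=0
SNF(R) diag = [4, 12, 12] → torsion [4, 12, 12]

Answer: M ≅ ℤ/4 ⊕ ℤ/12 ⊕ ℤ/12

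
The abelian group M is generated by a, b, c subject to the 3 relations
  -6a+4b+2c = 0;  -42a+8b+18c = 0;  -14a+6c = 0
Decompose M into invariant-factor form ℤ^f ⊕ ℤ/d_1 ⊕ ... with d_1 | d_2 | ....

Answer: M ≅ ℤ/2 ⊕ ℤ/4 ⊕ ℤ/8

Derivation:
rank_ℚ(R)=3; free=3−3=0
SNF(R) diag = [2, 4, 8] → torsion [2, 4, 8]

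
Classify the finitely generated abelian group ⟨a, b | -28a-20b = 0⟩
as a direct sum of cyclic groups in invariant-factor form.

Answer: M ≅ ℤ^1 ⊕ ℤ/4

Derivation:
rank_ℚ(R)=1; free=2−1=1
SNF(R) diag = [4] → torsion [4]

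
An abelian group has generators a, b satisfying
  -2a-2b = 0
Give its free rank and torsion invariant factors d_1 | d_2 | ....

Answer: M ≅ ℤ^1 ⊕ ℤ/2

Derivation:
rank_ℚ(R)=1; free=2−1=1
SNF(R) diag = [2] → torsion [2]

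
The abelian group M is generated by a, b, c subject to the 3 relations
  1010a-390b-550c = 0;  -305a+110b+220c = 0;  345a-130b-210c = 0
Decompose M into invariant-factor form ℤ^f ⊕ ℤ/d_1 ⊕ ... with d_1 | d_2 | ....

Answer: M ≅ ℤ/5 ⊕ ℤ/10 ⊕ ℤ/30

Derivation:
rank_ℚ(R)=3; free=3−3=0
SNF(R) diag = [5, 10, 30] → torsion [5, 10, 30]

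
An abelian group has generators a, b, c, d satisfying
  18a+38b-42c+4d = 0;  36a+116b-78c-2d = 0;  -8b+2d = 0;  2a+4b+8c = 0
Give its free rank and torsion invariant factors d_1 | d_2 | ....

rank_ℚ(R)=4; free=4−4=0
SNF(R) diag = [2, 2, 6, 18] → torsion [2, 2, 6, 18]

Answer: M ≅ ℤ/2 ⊕ ℤ/2 ⊕ ℤ/6 ⊕ ℤ/18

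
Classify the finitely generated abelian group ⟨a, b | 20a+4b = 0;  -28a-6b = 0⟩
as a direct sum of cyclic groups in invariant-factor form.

Answer: M ≅ ℤ/2 ⊕ ℤ/4

Derivation:
rank_ℚ(R)=2; free=2−2=0
SNF(R) diag = [2, 4] → torsion [2, 4]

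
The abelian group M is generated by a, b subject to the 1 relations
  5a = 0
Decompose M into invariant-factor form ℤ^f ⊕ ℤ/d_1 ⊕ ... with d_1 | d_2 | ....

rank_ℚ(R)=1; free=2−1=1
SNF(R) diag = [5] → torsion [5]

Answer: M ≅ ℤ^1 ⊕ ℤ/5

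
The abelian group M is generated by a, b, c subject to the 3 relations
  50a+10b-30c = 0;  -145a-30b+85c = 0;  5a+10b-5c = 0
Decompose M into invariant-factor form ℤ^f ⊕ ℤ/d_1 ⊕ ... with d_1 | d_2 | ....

rank_ℚ(R)=3; free=3−3=0
SNF(R) diag = [5, 10, 20] → torsion [5, 10, 20]

Answer: M ≅ ℤ/5 ⊕ ℤ/10 ⊕ ℤ/20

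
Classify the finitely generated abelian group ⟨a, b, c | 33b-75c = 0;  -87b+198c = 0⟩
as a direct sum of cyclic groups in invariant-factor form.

Answer: M ≅ ℤ^1 ⊕ ℤ/3 ⊕ ℤ/3

Derivation:
rank_ℚ(R)=2; free=3−2=1
SNF(R) diag = [3, 3] → torsion [3, 3]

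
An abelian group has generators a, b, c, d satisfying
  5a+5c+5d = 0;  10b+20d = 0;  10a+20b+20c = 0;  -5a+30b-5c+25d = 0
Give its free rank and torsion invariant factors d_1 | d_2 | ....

Answer: M ≅ ℤ/5 ⊕ ℤ/10 ⊕ ℤ/10 ⊕ ℤ/30

Derivation:
rank_ℚ(R)=4; free=4−4=0
SNF(R) diag = [5, 10, 10, 30] → torsion [5, 10, 10, 30]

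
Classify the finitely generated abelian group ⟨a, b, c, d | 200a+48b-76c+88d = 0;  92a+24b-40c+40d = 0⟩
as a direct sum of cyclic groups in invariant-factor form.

rank_ℚ(R)=2; free=4−2=2
SNF(R) diag = [4, 12] → torsion [4, 12]

Answer: M ≅ ℤ^2 ⊕ ℤ/4 ⊕ ℤ/12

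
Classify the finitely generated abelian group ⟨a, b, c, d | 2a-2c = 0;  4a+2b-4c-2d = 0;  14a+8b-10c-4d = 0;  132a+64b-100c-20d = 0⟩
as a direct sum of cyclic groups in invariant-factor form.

Answer: M ≅ ℤ/2 ⊕ ℤ/2 ⊕ ℤ/4 ⊕ ℤ/12

Derivation:
rank_ℚ(R)=4; free=4−4=0
SNF(R) diag = [2, 2, 4, 12] → torsion [2, 2, 4, 12]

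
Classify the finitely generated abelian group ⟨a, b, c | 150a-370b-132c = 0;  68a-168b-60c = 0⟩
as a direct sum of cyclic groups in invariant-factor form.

Answer: M ≅ ℤ^1 ⊕ ℤ/2 ⊕ ℤ/4

Derivation:
rank_ℚ(R)=2; free=3−2=1
SNF(R) diag = [2, 4] → torsion [2, 4]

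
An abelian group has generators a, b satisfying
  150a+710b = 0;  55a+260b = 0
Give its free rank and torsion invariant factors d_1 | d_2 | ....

Answer: M ≅ ℤ/5 ⊕ ℤ/10

Derivation:
rank_ℚ(R)=2; free=2−2=0
SNF(R) diag = [5, 10] → torsion [5, 10]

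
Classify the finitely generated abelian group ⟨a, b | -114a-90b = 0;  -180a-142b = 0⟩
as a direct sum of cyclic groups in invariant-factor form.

rank_ℚ(R)=2; free=2−2=0
SNF(R) diag = [2, 6] → torsion [2, 6]

Answer: M ≅ ℤ/2 ⊕ ℤ/6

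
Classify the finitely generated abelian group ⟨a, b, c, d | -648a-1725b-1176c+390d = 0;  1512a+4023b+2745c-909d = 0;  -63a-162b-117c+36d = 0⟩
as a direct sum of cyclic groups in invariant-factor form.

Answer: M ≅ ℤ^1 ⊕ ℤ/3 ⊕ ℤ/9 ⊕ ℤ/9

Derivation:
rank_ℚ(R)=3; free=4−3=1
SNF(R) diag = [3, 9, 9] → torsion [3, 9, 9]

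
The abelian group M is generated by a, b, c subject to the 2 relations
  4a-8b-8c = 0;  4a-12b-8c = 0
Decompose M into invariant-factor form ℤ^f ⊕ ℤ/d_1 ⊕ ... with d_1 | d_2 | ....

rank_ℚ(R)=2; free=3−2=1
SNF(R) diag = [4, 4] → torsion [4, 4]

Answer: M ≅ ℤ^1 ⊕ ℤ/4 ⊕ ℤ/4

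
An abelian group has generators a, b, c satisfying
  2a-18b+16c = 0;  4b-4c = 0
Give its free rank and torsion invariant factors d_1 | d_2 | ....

Answer: M ≅ ℤ^1 ⊕ ℤ/2 ⊕ ℤ/4

Derivation:
rank_ℚ(R)=2; free=3−2=1
SNF(R) diag = [2, 4] → torsion [2, 4]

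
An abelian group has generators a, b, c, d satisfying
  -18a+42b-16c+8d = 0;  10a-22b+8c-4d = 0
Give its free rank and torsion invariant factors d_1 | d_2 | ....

rank_ℚ(R)=2; free=4−2=2
SNF(R) diag = [2, 4] → torsion [2, 4]

Answer: M ≅ ℤ^2 ⊕ ℤ/2 ⊕ ℤ/4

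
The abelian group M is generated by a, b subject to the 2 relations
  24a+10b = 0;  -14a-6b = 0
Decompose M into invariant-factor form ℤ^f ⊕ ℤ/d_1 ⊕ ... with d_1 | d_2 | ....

Answer: M ≅ ℤ/2 ⊕ ℤ/2

Derivation:
rank_ℚ(R)=2; free=2−2=0
SNF(R) diag = [2, 2] → torsion [2, 2]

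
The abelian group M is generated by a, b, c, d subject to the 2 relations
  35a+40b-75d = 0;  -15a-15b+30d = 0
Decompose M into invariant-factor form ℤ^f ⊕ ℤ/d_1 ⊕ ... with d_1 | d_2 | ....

rank_ℚ(R)=2; free=4−2=2
SNF(R) diag = [5, 15] → torsion [5, 15]

Answer: M ≅ ℤ^2 ⊕ ℤ/5 ⊕ ℤ/15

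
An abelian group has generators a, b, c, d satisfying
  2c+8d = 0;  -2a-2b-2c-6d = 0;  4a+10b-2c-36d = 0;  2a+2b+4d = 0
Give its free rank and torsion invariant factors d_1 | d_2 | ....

rank_ℚ(R)=4; free=4−4=0
SNF(R) diag = [2, 2, 6, 6] → torsion [2, 2, 6, 6]

Answer: M ≅ ℤ/2 ⊕ ℤ/2 ⊕ ℤ/6 ⊕ ℤ/6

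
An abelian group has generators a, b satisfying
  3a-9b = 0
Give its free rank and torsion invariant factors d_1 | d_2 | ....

Answer: M ≅ ℤ^1 ⊕ ℤ/3

Derivation:
rank_ℚ(R)=1; free=2−1=1
SNF(R) diag = [3] → torsion [3]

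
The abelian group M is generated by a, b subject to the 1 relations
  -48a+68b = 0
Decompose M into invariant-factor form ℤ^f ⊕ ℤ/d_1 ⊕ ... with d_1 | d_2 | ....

rank_ℚ(R)=1; free=2−1=1
SNF(R) diag = [4] → torsion [4]

Answer: M ≅ ℤ^1 ⊕ ℤ/4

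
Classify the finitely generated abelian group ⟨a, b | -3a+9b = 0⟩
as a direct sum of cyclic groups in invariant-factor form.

Answer: M ≅ ℤ^1 ⊕ ℤ/3

Derivation:
rank_ℚ(R)=1; free=2−1=1
SNF(R) diag = [3] → torsion [3]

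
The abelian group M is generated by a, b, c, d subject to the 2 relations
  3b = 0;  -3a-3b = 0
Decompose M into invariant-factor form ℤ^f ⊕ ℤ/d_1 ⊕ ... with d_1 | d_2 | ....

Answer: M ≅ ℤ^2 ⊕ ℤ/3 ⊕ ℤ/3

Derivation:
rank_ℚ(R)=2; free=4−2=2
SNF(R) diag = [3, 3] → torsion [3, 3]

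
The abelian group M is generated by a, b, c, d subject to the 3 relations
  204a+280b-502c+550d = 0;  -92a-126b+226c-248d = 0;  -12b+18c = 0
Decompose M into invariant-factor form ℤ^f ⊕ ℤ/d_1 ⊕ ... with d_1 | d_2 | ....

Answer: M ≅ ℤ^1 ⊕ ℤ/2 ⊕ ℤ/2 ⊕ ℤ/6

Derivation:
rank_ℚ(R)=3; free=4−3=1
SNF(R) diag = [2, 2, 6] → torsion [2, 2, 6]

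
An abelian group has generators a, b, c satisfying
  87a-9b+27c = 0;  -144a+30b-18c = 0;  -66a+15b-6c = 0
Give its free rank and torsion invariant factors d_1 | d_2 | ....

rank_ℚ(R)=3; free=3−3=0
SNF(R) diag = [3, 3, 6] → torsion [3, 3, 6]

Answer: M ≅ ℤ/3 ⊕ ℤ/3 ⊕ ℤ/6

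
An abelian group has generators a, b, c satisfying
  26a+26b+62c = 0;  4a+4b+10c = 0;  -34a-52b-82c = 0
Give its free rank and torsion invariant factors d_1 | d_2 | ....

rank_ℚ(R)=3; free=3−3=0
SNF(R) diag = [2, 6, 18] → torsion [2, 6, 18]

Answer: M ≅ ℤ/2 ⊕ ℤ/6 ⊕ ℤ/18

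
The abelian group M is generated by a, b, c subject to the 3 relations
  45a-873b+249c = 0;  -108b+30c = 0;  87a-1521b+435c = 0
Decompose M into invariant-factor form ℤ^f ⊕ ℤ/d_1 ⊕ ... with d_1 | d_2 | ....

rank_ℚ(R)=3; free=3−3=0
SNF(R) diag = [3, 6, 18] → torsion [3, 6, 18]

Answer: M ≅ ℤ/3 ⊕ ℤ/6 ⊕ ℤ/18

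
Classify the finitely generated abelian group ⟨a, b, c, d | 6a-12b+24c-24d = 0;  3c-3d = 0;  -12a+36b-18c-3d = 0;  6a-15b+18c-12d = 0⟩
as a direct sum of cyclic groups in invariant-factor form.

Answer: M ≅ ℤ/3 ⊕ ℤ/3 ⊕ ℤ/3 ⊕ ℤ/6

Derivation:
rank_ℚ(R)=4; free=4−4=0
SNF(R) diag = [3, 3, 3, 6] → torsion [3, 3, 3, 6]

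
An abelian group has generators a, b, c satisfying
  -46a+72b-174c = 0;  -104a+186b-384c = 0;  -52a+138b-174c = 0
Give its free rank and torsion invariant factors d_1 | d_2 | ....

Answer: M ≅ ℤ/2 ⊕ ℤ/6 ⊕ ℤ/18

Derivation:
rank_ℚ(R)=3; free=3−3=0
SNF(R) diag = [2, 6, 18] → torsion [2, 6, 18]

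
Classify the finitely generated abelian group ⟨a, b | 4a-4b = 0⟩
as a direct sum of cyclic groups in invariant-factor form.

rank_ℚ(R)=1; free=2−1=1
SNF(R) diag = [4] → torsion [4]

Answer: M ≅ ℤ^1 ⊕ ℤ/4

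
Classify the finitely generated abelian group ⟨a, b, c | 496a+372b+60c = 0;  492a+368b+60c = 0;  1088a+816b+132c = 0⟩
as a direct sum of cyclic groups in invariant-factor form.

rank_ℚ(R)=3; free=3−3=0
SNF(R) diag = [4, 4, 12] → torsion [4, 4, 12]

Answer: M ≅ ℤ/4 ⊕ ℤ/4 ⊕ ℤ/12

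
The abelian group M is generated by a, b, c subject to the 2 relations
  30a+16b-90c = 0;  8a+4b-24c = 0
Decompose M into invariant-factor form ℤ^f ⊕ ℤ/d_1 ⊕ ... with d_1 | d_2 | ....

Answer: M ≅ ℤ^1 ⊕ ℤ/2 ⊕ ℤ/4

Derivation:
rank_ℚ(R)=2; free=3−2=1
SNF(R) diag = [2, 4] → torsion [2, 4]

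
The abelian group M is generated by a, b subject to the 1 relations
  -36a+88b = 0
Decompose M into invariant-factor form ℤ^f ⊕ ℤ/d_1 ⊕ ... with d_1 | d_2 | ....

Answer: M ≅ ℤ^1 ⊕ ℤ/4

Derivation:
rank_ℚ(R)=1; free=2−1=1
SNF(R) diag = [4] → torsion [4]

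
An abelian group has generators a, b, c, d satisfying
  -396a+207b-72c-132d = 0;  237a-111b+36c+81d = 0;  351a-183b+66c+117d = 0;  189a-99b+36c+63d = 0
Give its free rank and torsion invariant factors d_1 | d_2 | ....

rank_ℚ(R)=4; free=4−4=0
SNF(R) diag = [3, 3, 6, 18] → torsion [3, 3, 6, 18]

Answer: M ≅ ℤ/3 ⊕ ℤ/3 ⊕ ℤ/6 ⊕ ℤ/18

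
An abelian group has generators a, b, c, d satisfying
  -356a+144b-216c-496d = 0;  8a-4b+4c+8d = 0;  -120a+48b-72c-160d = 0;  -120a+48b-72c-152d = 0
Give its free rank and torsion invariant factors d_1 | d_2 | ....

rank_ℚ(R)=4; free=4−4=0
SNF(R) diag = [4, 4, 8, 24] → torsion [4, 4, 8, 24]

Answer: M ≅ ℤ/4 ⊕ ℤ/4 ⊕ ℤ/8 ⊕ ℤ/24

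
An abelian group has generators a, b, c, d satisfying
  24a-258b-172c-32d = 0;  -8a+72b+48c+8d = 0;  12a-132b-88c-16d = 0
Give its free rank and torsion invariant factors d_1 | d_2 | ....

Answer: M ≅ ℤ^1 ⊕ ℤ/2 ⊕ ℤ/4 ⊕ ℤ/8

Derivation:
rank_ℚ(R)=3; free=4−3=1
SNF(R) diag = [2, 4, 8] → torsion [2, 4, 8]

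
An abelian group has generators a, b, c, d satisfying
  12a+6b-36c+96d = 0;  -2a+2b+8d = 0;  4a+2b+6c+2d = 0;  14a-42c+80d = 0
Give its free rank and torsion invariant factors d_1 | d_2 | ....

Answer: M ≅ ℤ/2 ⊕ ℤ/2 ⊕ ℤ/6 ⊕ ℤ/18

Derivation:
rank_ℚ(R)=4; free=4−4=0
SNF(R) diag = [2, 2, 6, 18] → torsion [2, 2, 6, 18]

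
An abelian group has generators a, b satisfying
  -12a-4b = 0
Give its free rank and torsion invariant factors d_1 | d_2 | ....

rank_ℚ(R)=1; free=2−1=1
SNF(R) diag = [4] → torsion [4]

Answer: M ≅ ℤ^1 ⊕ ℤ/4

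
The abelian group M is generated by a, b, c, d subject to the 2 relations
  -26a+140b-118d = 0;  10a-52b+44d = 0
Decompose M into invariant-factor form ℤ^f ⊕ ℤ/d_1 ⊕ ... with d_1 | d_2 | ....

rank_ℚ(R)=2; free=4−2=2
SNF(R) diag = [2, 6] → torsion [2, 6]

Answer: M ≅ ℤ^2 ⊕ ℤ/2 ⊕ ℤ/6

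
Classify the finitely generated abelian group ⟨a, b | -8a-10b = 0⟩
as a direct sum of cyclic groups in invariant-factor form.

Answer: M ≅ ℤ^1 ⊕ ℤ/2

Derivation:
rank_ℚ(R)=1; free=2−1=1
SNF(R) diag = [2] → torsion [2]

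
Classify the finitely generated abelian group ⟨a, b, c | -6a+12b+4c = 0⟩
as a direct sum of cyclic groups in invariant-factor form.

Answer: M ≅ ℤ^2 ⊕ ℤ/2

Derivation:
rank_ℚ(R)=1; free=3−1=2
SNF(R) diag = [2] → torsion [2]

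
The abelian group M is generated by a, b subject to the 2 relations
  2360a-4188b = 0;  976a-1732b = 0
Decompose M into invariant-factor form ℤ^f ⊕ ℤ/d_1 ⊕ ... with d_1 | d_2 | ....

rank_ℚ(R)=2; free=2−2=0
SNF(R) diag = [4, 8] → torsion [4, 8]

Answer: M ≅ ℤ/4 ⊕ ℤ/8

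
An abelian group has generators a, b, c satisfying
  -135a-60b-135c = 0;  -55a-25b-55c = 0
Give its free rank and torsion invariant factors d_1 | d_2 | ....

rank_ℚ(R)=2; free=3−2=1
SNF(R) diag = [5, 15] → torsion [5, 15]

Answer: M ≅ ℤ^1 ⊕ ℤ/5 ⊕ ℤ/15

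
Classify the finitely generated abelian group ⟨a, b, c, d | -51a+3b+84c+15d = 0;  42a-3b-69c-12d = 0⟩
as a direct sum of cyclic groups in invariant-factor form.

rank_ℚ(R)=2; free=4−2=2
SNF(R) diag = [3, 3] → torsion [3, 3]

Answer: M ≅ ℤ^2 ⊕ ℤ/3 ⊕ ℤ/3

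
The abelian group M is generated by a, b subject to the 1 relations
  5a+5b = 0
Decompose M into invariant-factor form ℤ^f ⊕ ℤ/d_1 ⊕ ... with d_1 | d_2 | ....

rank_ℚ(R)=1; free=2−1=1
SNF(R) diag = [5] → torsion [5]

Answer: M ≅ ℤ^1 ⊕ ℤ/5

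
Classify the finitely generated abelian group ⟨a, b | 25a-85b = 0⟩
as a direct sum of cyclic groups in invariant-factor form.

rank_ℚ(R)=1; free=2−1=1
SNF(R) diag = [5] → torsion [5]

Answer: M ≅ ℤ^1 ⊕ ℤ/5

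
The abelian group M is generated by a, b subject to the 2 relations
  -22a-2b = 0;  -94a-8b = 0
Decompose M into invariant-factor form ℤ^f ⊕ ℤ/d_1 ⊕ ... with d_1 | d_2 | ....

rank_ℚ(R)=2; free=2−2=0
SNF(R) diag = [2, 6] → torsion [2, 6]

Answer: M ≅ ℤ/2 ⊕ ℤ/6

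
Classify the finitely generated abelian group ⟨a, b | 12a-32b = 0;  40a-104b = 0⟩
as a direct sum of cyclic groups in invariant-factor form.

Answer: M ≅ ℤ/4 ⊕ ℤ/8

Derivation:
rank_ℚ(R)=2; free=2−2=0
SNF(R) diag = [4, 8] → torsion [4, 8]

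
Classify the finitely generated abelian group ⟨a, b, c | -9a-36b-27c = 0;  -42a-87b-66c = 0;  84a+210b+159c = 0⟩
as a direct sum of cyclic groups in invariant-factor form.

Answer: M ≅ ℤ/3 ⊕ ℤ/9 ⊕ ℤ/9

Derivation:
rank_ℚ(R)=3; free=3−3=0
SNF(R) diag = [3, 9, 9] → torsion [3, 9, 9]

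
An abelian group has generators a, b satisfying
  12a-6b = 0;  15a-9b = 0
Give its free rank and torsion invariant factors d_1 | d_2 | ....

rank_ℚ(R)=2; free=2−2=0
SNF(R) diag = [3, 6] → torsion [3, 6]

Answer: M ≅ ℤ/3 ⊕ ℤ/6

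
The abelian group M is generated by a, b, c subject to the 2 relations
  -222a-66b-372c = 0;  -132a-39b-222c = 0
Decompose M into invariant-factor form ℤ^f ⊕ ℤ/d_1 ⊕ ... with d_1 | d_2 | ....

Answer: M ≅ ℤ^1 ⊕ ℤ/3 ⊕ ℤ/6

Derivation:
rank_ℚ(R)=2; free=3−2=1
SNF(R) diag = [3, 6] → torsion [3, 6]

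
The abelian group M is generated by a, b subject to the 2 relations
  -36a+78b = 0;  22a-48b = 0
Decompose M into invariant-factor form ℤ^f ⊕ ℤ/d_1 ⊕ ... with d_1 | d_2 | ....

rank_ℚ(R)=2; free=2−2=0
SNF(R) diag = [2, 6] → torsion [2, 6]

Answer: M ≅ ℤ/2 ⊕ ℤ/6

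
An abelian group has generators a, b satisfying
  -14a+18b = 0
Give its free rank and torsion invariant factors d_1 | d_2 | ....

rank_ℚ(R)=1; free=2−1=1
SNF(R) diag = [2] → torsion [2]

Answer: M ≅ ℤ^1 ⊕ ℤ/2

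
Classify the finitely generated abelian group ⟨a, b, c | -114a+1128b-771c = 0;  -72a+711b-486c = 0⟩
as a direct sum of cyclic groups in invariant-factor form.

Answer: M ≅ ℤ^1 ⊕ ℤ/3 ⊕ ℤ/9

Derivation:
rank_ℚ(R)=2; free=3−2=1
SNF(R) diag = [3, 9] → torsion [3, 9]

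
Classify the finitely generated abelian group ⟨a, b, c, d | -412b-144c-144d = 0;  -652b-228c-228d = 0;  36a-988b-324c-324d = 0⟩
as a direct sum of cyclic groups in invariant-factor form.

rank_ℚ(R)=3; free=4−3=1
SNF(R) diag = [4, 12, 36] → torsion [4, 12, 36]

Answer: M ≅ ℤ^1 ⊕ ℤ/4 ⊕ ℤ/12 ⊕ ℤ/36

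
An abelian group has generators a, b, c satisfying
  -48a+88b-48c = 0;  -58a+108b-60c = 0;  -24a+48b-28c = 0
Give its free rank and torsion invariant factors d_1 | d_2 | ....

rank_ℚ(R)=3; free=3−3=0
SNF(R) diag = [2, 4, 8] → torsion [2, 4, 8]

Answer: M ≅ ℤ/2 ⊕ ℤ/4 ⊕ ℤ/8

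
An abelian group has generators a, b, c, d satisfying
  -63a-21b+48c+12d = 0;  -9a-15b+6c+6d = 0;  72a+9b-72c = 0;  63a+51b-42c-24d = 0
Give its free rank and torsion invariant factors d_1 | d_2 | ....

rank_ℚ(R)=4; free=4−4=0
SNF(R) diag = [3, 9, 18, 18] → torsion [3, 9, 18, 18]

Answer: M ≅ ℤ/3 ⊕ ℤ/9 ⊕ ℤ/18 ⊕ ℤ/18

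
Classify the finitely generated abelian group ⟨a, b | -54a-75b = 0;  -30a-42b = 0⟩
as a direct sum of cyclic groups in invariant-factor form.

Answer: M ≅ ℤ/3 ⊕ ℤ/6

Derivation:
rank_ℚ(R)=2; free=2−2=0
SNF(R) diag = [3, 6] → torsion [3, 6]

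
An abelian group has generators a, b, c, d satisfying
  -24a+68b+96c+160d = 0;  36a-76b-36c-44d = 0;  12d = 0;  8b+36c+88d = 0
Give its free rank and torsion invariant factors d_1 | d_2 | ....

Answer: M ≅ ℤ/4 ⊕ ℤ/12 ⊕ ℤ/12 ⊕ ℤ/36

Derivation:
rank_ℚ(R)=4; free=4−4=0
SNF(R) diag = [4, 12, 12, 36] → torsion [4, 12, 12, 36]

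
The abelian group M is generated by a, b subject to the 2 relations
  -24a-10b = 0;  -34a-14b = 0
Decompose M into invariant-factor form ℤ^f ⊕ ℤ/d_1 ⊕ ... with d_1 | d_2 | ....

rank_ℚ(R)=2; free=2−2=0
SNF(R) diag = [2, 2] → torsion [2, 2]

Answer: M ≅ ℤ/2 ⊕ ℤ/2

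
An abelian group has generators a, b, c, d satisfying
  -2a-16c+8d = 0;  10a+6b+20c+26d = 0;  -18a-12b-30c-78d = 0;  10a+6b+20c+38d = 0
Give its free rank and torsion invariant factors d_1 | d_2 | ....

rank_ℚ(R)=4; free=4−4=0
SNF(R) diag = [2, 6, 6, 12] → torsion [2, 6, 6, 12]

Answer: M ≅ ℤ/2 ⊕ ℤ/6 ⊕ ℤ/6 ⊕ ℤ/12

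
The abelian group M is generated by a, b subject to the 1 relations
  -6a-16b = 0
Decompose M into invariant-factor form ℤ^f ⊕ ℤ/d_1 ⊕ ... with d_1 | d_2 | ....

Answer: M ≅ ℤ^1 ⊕ ℤ/2

Derivation:
rank_ℚ(R)=1; free=2−1=1
SNF(R) diag = [2] → torsion [2]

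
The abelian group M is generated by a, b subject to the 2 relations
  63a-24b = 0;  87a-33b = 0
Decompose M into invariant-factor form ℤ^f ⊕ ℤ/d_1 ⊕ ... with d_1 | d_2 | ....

Answer: M ≅ ℤ/3 ⊕ ℤ/3

Derivation:
rank_ℚ(R)=2; free=2−2=0
SNF(R) diag = [3, 3] → torsion [3, 3]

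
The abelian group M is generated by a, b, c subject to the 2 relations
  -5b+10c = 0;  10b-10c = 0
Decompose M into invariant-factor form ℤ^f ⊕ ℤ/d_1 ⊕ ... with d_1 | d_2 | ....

rank_ℚ(R)=2; free=3−2=1
SNF(R) diag = [5, 10] → torsion [5, 10]

Answer: M ≅ ℤ^1 ⊕ ℤ/5 ⊕ ℤ/10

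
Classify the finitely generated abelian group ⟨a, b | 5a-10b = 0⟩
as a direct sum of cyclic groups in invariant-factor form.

Answer: M ≅ ℤ^1 ⊕ ℤ/5

Derivation:
rank_ℚ(R)=1; free=2−1=1
SNF(R) diag = [5] → torsion [5]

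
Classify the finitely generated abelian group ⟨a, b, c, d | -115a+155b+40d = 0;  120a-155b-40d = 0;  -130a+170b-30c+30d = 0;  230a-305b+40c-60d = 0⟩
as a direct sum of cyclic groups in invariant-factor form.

rank_ℚ(R)=4; free=4−4=0
SNF(R) diag = [5, 5, 10, 20] → torsion [5, 5, 10, 20]

Answer: M ≅ ℤ/5 ⊕ ℤ/5 ⊕ ℤ/10 ⊕ ℤ/20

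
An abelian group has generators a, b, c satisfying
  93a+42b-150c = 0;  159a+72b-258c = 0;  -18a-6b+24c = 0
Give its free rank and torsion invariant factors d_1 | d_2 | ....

Answer: M ≅ ℤ/3 ⊕ ℤ/6 ⊕ ℤ/12

Derivation:
rank_ℚ(R)=3; free=3−3=0
SNF(R) diag = [3, 6, 12] → torsion [3, 6, 12]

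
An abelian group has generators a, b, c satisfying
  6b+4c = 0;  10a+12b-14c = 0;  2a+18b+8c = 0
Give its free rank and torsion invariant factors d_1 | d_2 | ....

rank_ℚ(R)=3; free=3−3=0
SNF(R) diag = [2, 2, 6] → torsion [2, 2, 6]

Answer: M ≅ ℤ/2 ⊕ ℤ/2 ⊕ ℤ/6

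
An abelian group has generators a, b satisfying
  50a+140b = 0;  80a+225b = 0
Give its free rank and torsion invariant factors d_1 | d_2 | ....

Answer: M ≅ ℤ/5 ⊕ ℤ/10

Derivation:
rank_ℚ(R)=2; free=2−2=0
SNF(R) diag = [5, 10] → torsion [5, 10]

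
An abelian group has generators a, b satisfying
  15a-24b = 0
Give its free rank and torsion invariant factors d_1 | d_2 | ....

Answer: M ≅ ℤ^1 ⊕ ℤ/3

Derivation:
rank_ℚ(R)=1; free=2−1=1
SNF(R) diag = [3] → torsion [3]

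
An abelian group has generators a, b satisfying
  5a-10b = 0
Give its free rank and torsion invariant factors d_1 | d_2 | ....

rank_ℚ(R)=1; free=2−1=1
SNF(R) diag = [5] → torsion [5]

Answer: M ≅ ℤ^1 ⊕ ℤ/5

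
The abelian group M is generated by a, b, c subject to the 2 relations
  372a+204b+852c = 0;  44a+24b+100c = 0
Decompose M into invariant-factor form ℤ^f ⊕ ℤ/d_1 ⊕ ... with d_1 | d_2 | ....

Answer: M ≅ ℤ^1 ⊕ ℤ/4 ⊕ ℤ/12

Derivation:
rank_ℚ(R)=2; free=3−2=1
SNF(R) diag = [4, 12] → torsion [4, 12]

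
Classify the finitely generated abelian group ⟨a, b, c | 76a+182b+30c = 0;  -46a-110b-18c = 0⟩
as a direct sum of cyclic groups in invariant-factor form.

Answer: M ≅ ℤ^1 ⊕ ℤ/2 ⊕ ℤ/6

Derivation:
rank_ℚ(R)=2; free=3−2=1
SNF(R) diag = [2, 6] → torsion [2, 6]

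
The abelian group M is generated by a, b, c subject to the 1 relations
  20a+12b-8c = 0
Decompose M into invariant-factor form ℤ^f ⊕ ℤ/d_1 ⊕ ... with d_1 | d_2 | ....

Answer: M ≅ ℤ^2 ⊕ ℤ/4

Derivation:
rank_ℚ(R)=1; free=3−1=2
SNF(R) diag = [4] → torsion [4]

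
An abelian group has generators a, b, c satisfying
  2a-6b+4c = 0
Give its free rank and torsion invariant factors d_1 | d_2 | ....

Answer: M ≅ ℤ^2 ⊕ ℤ/2

Derivation:
rank_ℚ(R)=1; free=3−1=2
SNF(R) diag = [2] → torsion [2]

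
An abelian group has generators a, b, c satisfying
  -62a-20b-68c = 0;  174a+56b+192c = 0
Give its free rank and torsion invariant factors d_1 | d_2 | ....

rank_ℚ(R)=2; free=3−2=1
SNF(R) diag = [2, 4] → torsion [2, 4]

Answer: M ≅ ℤ^1 ⊕ ℤ/2 ⊕ ℤ/4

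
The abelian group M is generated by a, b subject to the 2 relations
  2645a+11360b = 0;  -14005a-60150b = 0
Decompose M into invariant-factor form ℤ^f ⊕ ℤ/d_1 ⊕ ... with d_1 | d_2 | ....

Answer: M ≅ ℤ/5 ⊕ ℤ/10

Derivation:
rank_ℚ(R)=2; free=2−2=0
SNF(R) diag = [5, 10] → torsion [5, 10]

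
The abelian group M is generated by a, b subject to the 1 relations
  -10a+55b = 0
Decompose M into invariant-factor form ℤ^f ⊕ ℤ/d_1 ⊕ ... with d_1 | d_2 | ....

rank_ℚ(R)=1; free=2−1=1
SNF(R) diag = [5] → torsion [5]

Answer: M ≅ ℤ^1 ⊕ ℤ/5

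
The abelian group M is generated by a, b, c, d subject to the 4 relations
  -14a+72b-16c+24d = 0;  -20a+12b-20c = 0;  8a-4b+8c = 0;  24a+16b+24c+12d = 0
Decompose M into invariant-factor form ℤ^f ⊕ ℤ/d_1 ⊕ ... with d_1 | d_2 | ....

Answer: M ≅ ℤ/2 ⊕ ℤ/4 ⊕ ℤ/4 ⊕ ℤ/12

Derivation:
rank_ℚ(R)=4; free=4−4=0
SNF(R) diag = [2, 4, 4, 12] → torsion [2, 4, 4, 12]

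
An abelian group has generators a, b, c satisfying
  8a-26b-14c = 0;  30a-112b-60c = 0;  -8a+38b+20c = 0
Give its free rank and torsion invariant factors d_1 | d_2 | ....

Answer: M ≅ ℤ/2 ⊕ ℤ/2 ⊕ ℤ/6

Derivation:
rank_ℚ(R)=3; free=3−3=0
SNF(R) diag = [2, 2, 6] → torsion [2, 2, 6]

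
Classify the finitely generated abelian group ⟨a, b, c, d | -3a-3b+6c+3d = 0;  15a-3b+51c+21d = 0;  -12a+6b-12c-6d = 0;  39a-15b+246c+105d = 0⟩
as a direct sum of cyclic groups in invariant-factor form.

rank_ℚ(R)=4; free=4−4=0
SNF(R) diag = [3, 9, 18, 18] → torsion [3, 9, 18, 18]

Answer: M ≅ ℤ/3 ⊕ ℤ/9 ⊕ ℤ/18 ⊕ ℤ/18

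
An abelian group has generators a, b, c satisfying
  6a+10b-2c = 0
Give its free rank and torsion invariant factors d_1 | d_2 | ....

Answer: M ≅ ℤ^2 ⊕ ℤ/2

Derivation:
rank_ℚ(R)=1; free=3−1=2
SNF(R) diag = [2] → torsion [2]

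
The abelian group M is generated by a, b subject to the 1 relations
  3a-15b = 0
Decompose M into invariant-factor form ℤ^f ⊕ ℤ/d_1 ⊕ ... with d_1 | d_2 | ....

rank_ℚ(R)=1; free=2−1=1
SNF(R) diag = [3] → torsion [3]

Answer: M ≅ ℤ^1 ⊕ ℤ/3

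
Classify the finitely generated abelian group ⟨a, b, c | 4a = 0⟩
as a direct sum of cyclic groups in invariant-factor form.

Answer: M ≅ ℤ^2 ⊕ ℤ/4

Derivation:
rank_ℚ(R)=1; free=3−1=2
SNF(R) diag = [4] → torsion [4]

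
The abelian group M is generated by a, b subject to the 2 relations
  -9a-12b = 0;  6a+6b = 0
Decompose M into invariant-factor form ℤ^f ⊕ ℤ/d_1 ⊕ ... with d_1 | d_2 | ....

rank_ℚ(R)=2; free=2−2=0
SNF(R) diag = [3, 6] → torsion [3, 6]

Answer: M ≅ ℤ/3 ⊕ ℤ/6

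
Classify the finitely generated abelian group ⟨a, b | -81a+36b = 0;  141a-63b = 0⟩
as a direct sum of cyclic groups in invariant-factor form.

Answer: M ≅ ℤ/3 ⊕ ℤ/9

Derivation:
rank_ℚ(R)=2; free=2−2=0
SNF(R) diag = [3, 9] → torsion [3, 9]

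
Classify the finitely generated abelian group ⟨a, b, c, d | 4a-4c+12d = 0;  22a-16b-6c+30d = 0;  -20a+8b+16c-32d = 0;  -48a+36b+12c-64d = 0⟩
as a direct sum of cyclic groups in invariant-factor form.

rank_ℚ(R)=4; free=4−4=0
SNF(R) diag = [2, 4, 4, 8] → torsion [2, 4, 4, 8]

Answer: M ≅ ℤ/2 ⊕ ℤ/4 ⊕ ℤ/4 ⊕ ℤ/8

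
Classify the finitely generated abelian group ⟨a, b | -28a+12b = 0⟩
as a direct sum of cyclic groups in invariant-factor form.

Answer: M ≅ ℤ^1 ⊕ ℤ/4

Derivation:
rank_ℚ(R)=1; free=2−1=1
SNF(R) diag = [4] → torsion [4]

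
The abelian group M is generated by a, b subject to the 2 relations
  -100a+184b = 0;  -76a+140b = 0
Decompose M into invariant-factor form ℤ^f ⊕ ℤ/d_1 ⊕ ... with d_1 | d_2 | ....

Answer: M ≅ ℤ/4 ⊕ ℤ/4

Derivation:
rank_ℚ(R)=2; free=2−2=0
SNF(R) diag = [4, 4] → torsion [4, 4]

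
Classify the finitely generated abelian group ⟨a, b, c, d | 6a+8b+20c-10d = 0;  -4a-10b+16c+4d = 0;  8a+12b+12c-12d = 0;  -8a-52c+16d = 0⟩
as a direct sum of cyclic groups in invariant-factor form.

Answer: M ≅ ℤ/2 ⊕ ℤ/2 ⊕ ℤ/4 ⊕ ℤ/4

Derivation:
rank_ℚ(R)=4; free=4−4=0
SNF(R) diag = [2, 2, 4, 4] → torsion [2, 2, 4, 4]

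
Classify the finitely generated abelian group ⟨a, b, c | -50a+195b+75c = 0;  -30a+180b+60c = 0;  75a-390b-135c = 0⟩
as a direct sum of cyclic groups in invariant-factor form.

rank_ℚ(R)=3; free=3−3=0
SNF(R) diag = [5, 15, 30] → torsion [5, 15, 30]

Answer: M ≅ ℤ/5 ⊕ ℤ/15 ⊕ ℤ/30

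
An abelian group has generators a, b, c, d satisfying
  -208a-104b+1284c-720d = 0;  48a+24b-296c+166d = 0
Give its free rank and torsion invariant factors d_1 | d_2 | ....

rank_ℚ(R)=2; free=4−2=2
SNF(R) diag = [2, 4] → torsion [2, 4]

Answer: M ≅ ℤ^2 ⊕ ℤ/2 ⊕ ℤ/4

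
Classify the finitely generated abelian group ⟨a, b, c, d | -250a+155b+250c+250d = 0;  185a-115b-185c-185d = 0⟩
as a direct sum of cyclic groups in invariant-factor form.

rank_ℚ(R)=2; free=4−2=2
SNF(R) diag = [5, 15] → torsion [5, 15]

Answer: M ≅ ℤ^2 ⊕ ℤ/5 ⊕ ℤ/15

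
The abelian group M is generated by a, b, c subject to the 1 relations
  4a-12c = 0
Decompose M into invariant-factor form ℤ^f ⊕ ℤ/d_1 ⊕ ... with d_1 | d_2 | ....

Answer: M ≅ ℤ^2 ⊕ ℤ/4

Derivation:
rank_ℚ(R)=1; free=3−1=2
SNF(R) diag = [4] → torsion [4]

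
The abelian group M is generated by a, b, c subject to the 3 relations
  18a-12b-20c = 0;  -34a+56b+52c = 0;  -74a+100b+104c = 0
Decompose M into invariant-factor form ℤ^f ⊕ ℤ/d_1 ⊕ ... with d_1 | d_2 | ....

rank_ℚ(R)=3; free=3−3=0
SNF(R) diag = [2, 4, 12] → torsion [2, 4, 12]

Answer: M ≅ ℤ/2 ⊕ ℤ/4 ⊕ ℤ/12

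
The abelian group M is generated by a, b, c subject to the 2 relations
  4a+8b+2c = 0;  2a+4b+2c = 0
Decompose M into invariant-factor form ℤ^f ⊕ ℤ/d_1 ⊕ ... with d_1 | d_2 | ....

rank_ℚ(R)=2; free=3−2=1
SNF(R) diag = [2, 2] → torsion [2, 2]

Answer: M ≅ ℤ^1 ⊕ ℤ/2 ⊕ ℤ/2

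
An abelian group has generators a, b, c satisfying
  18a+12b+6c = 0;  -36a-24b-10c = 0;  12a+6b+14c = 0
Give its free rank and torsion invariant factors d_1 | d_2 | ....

rank_ℚ(R)=3; free=3−3=0
SNF(R) diag = [2, 6, 6] → torsion [2, 6, 6]

Answer: M ≅ ℤ/2 ⊕ ℤ/6 ⊕ ℤ/6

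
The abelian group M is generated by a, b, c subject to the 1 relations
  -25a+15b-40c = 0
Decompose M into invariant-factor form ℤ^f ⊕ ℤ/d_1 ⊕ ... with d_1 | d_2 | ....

Answer: M ≅ ℤ^2 ⊕ ℤ/5

Derivation:
rank_ℚ(R)=1; free=3−1=2
SNF(R) diag = [5] → torsion [5]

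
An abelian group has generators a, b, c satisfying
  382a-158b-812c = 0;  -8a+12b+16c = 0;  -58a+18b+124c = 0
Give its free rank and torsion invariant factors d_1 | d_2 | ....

Answer: M ≅ ℤ/2 ⊕ ℤ/4 ⊕ ℤ/8

Derivation:
rank_ℚ(R)=3; free=3−3=0
SNF(R) diag = [2, 4, 8] → torsion [2, 4, 8]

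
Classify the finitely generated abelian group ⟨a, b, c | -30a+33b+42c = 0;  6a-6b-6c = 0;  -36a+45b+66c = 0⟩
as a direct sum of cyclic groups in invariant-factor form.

Answer: M ≅ ℤ/3 ⊕ ℤ/6 ⊕ ℤ/6

Derivation:
rank_ℚ(R)=3; free=3−3=0
SNF(R) diag = [3, 6, 6] → torsion [3, 6, 6]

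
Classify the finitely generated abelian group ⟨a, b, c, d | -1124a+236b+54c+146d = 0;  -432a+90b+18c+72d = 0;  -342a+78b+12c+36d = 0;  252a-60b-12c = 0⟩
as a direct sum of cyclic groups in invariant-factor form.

rank_ℚ(R)=4; free=4−4=0
SNF(R) diag = [2, 6, 18, 36] → torsion [2, 6, 18, 36]

Answer: M ≅ ℤ/2 ⊕ ℤ/6 ⊕ ℤ/18 ⊕ ℤ/36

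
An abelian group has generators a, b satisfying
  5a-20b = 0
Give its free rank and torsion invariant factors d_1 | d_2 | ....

Answer: M ≅ ℤ^1 ⊕ ℤ/5

Derivation:
rank_ℚ(R)=1; free=2−1=1
SNF(R) diag = [5] → torsion [5]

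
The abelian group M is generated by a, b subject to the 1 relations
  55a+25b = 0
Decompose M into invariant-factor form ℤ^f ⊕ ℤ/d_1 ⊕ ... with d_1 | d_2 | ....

Answer: M ≅ ℤ^1 ⊕ ℤ/5

Derivation:
rank_ℚ(R)=1; free=2−1=1
SNF(R) diag = [5] → torsion [5]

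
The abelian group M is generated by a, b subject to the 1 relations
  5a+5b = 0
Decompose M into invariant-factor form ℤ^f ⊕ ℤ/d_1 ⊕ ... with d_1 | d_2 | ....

Answer: M ≅ ℤ^1 ⊕ ℤ/5

Derivation:
rank_ℚ(R)=1; free=2−1=1
SNF(R) diag = [5] → torsion [5]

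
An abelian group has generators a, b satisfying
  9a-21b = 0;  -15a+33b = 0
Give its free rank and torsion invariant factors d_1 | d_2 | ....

rank_ℚ(R)=2; free=2−2=0
SNF(R) diag = [3, 6] → torsion [3, 6]

Answer: M ≅ ℤ/3 ⊕ ℤ/6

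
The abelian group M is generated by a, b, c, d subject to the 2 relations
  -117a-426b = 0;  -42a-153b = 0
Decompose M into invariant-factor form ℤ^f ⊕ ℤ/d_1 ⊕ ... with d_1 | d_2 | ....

rank_ℚ(R)=2; free=4−2=2
SNF(R) diag = [3, 3] → torsion [3, 3]

Answer: M ≅ ℤ^2 ⊕ ℤ/3 ⊕ ℤ/3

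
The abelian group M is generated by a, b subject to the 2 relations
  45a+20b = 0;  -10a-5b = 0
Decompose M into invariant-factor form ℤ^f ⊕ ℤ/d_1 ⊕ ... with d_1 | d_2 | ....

Answer: M ≅ ℤ/5 ⊕ ℤ/5

Derivation:
rank_ℚ(R)=2; free=2−2=0
SNF(R) diag = [5, 5] → torsion [5, 5]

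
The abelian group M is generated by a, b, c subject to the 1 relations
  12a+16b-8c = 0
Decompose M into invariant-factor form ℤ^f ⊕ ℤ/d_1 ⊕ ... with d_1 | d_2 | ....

rank_ℚ(R)=1; free=3−1=2
SNF(R) diag = [4] → torsion [4]

Answer: M ≅ ℤ^2 ⊕ ℤ/4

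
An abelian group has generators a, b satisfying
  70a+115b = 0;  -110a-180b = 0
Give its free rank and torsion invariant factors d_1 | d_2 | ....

Answer: M ≅ ℤ/5 ⊕ ℤ/10

Derivation:
rank_ℚ(R)=2; free=2−2=0
SNF(R) diag = [5, 10] → torsion [5, 10]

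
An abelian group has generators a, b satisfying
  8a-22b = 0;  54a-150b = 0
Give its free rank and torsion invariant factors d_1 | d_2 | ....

rank_ℚ(R)=2; free=2−2=0
SNF(R) diag = [2, 6] → torsion [2, 6]

Answer: M ≅ ℤ/2 ⊕ ℤ/6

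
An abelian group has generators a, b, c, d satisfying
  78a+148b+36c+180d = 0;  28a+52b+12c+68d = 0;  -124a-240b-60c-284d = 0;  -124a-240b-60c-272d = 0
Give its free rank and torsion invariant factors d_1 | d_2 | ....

rank_ℚ(R)=4; free=4−4=0
SNF(R) diag = [2, 4, 12, 12] → torsion [2, 4, 12, 12]

Answer: M ≅ ℤ/2 ⊕ ℤ/4 ⊕ ℤ/12 ⊕ ℤ/12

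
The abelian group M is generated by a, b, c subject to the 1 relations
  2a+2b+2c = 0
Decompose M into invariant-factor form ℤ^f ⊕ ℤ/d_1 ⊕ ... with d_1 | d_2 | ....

rank_ℚ(R)=1; free=3−1=2
SNF(R) diag = [2] → torsion [2]

Answer: M ≅ ℤ^2 ⊕ ℤ/2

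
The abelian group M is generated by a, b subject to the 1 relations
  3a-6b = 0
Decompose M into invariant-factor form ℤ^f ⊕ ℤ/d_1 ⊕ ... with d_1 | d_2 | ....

rank_ℚ(R)=1; free=2−1=1
SNF(R) diag = [3] → torsion [3]

Answer: M ≅ ℤ^1 ⊕ ℤ/3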